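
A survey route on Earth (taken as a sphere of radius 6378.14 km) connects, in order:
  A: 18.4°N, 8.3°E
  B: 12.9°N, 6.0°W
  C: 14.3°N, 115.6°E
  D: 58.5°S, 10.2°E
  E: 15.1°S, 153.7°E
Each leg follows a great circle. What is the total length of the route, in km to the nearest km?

38034 km

Leg A→B: central angle 0.2586 rad, distance 1649.7 km.
Leg B→C: central angle 2.0262 rad, distance 12923.2 km.
Leg C→D: central angle 1.9231 rad, distance 12265.8 km.
Leg D→E: central angle 1.7552 rad, distance 11195.1 km.
Total: 1649.7 + 12923.2 + 12265.8 + 11195.1 ≈ 38034 km.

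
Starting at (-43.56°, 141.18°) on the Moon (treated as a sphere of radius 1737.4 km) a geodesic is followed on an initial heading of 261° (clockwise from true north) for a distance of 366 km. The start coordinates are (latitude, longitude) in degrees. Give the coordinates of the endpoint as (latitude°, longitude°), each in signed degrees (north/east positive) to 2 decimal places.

Angular distance δ = d/R = 366/1737.4 = 0.21066 rad; initial bearing θ = 4.5553 rad.
sin φ₂ = sin φ₁ cos δ + cos φ₁ sin δ cos θ = (-0.6891)(0.9779) + (0.7247)(0.2091)(-0.1564) = -0.6976, so φ₂ = -44.23°.
Δλ = atan2(sin θ sin δ cos φ₁, cos δ − sin φ₁ sin φ₂) = atan2(-0.1497, 0.4972) = -16.753°.
λ₂ = 141.180° − 16.753° = 124.43°.

-44.23°, 124.43°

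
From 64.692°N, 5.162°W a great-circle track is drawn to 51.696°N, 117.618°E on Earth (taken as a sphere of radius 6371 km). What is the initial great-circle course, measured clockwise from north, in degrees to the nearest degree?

Δλ = 122.780° = 2.1429 rad.
y = sin Δλ · cos φ₂ = (0.8408)(0.6198) = 0.5211
x = cos φ₁ sin φ₂ − sin φ₁ cos φ₂ cos Δλ = (0.4275)(0.7847) − (0.9040)(0.6198)(-0.5414) = 0.6388
θ = atan2(y, x) = 39.21°, so the bearing is 39°.

39°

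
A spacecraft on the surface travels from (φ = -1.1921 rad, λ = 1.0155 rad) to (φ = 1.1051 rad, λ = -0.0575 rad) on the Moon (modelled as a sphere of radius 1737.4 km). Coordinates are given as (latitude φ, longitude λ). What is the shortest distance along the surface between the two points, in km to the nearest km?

In radians: φ₁ = -1.1921, φ₂ = 1.1051, Δλ = -61.478° = -1.0730 rad.
cos c = sin φ₁ sin φ₂ + cos φ₁ cos φ₂ cos Δλ = (-0.9291)(0.8935) + (0.3697)(0.4490)(0.4775) = -0.75093,
so c = arccos(-0.75093) = 2.42027 rad.
Distance = R·c = 1737.4 × 2.4203 ≈ 4205 km.

4205 km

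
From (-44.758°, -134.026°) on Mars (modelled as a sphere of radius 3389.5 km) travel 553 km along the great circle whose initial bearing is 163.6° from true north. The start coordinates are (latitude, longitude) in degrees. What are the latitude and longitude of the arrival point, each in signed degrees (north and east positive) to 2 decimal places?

-53.65°, -129.59°

Angular distance δ = d/R = 553/3389.5 = 0.16315 rad; initial bearing θ = 2.8554 rad.
sin φ₂ = sin φ₁ cos δ + cos φ₁ sin δ cos θ = (-0.7041)(0.9867) + (0.7101)(0.1624)(-0.9593) = -0.8054, so φ₂ = -53.65°.
Δλ = atan2(sin θ sin δ cos φ₁, cos δ − sin φ₁ sin φ₂) = atan2(0.0326, 0.4196) = 4.438°.
λ₂ = -134.026° + 4.438° = -129.59°.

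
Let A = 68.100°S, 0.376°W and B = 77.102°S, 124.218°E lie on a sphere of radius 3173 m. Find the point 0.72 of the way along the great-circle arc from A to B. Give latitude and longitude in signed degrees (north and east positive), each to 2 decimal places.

-82.16°, 82.96°

Central angle δ = 0.5411 rad. Interpolating on the sphere with fraction f = 0.72:
P = [sin((1−f)δ)·A + sin(fδ)·B] / sin δ = 0.2930·A + 0.7374·B in Cartesian coordinates,
giving P = (0.0167, 0.1354, -0.9907), i.e. latitude -82.16°, longitude 82.96°.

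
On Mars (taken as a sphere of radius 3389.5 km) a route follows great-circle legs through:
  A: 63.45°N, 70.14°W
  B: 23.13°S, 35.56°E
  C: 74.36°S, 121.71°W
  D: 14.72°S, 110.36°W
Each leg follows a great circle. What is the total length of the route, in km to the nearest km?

15318 km

Leg A→B: central angle 2.0517 rad, distance 6954.4 km.
Leg B→C: central angle 1.4206 rad, distance 4815.2 km.
Leg C→D: central angle 1.0468 rad, distance 3548.2 km.
Total: 6954.4 + 4815.2 + 3548.2 ≈ 15318 km.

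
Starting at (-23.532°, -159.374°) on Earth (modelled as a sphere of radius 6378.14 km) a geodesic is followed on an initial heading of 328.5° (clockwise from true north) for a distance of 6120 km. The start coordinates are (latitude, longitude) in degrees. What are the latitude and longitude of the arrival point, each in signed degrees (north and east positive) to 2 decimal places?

24.27°, 172.63°

Angular distance δ = d/R = 6120/6378.14 = 0.95953 rad; initial bearing θ = 5.7334 rad.
sin φ₂ = sin φ₁ cos δ + cos φ₁ sin δ cos θ = (-0.3993)(0.5739) + (0.9168)(0.8189)(0.8526) = 0.4110, so φ₂ = 24.27°.
Δλ = atan2(sin θ sin δ cos φ₁, cos δ − sin φ₁ sin φ₂) = atan2(-0.3923, 0.7380) = -27.993°.
λ₂ = -159.374° − 27.993° = -187.37° → 172.63° after wrapping to (−180°, 180°].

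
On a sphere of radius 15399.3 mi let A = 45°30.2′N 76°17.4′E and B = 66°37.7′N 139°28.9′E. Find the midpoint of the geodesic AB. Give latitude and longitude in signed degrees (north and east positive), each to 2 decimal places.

59.83°, 98.21°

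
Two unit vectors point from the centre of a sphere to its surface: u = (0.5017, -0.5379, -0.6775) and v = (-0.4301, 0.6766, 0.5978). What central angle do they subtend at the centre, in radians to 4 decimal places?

2.9661 rad

u·v = -0.9847; |u| = 1.0000, |v| = 1.0001.
cos θ = (u·v)/(|u||v|) = -0.9846, so θ = 2.9661 rad.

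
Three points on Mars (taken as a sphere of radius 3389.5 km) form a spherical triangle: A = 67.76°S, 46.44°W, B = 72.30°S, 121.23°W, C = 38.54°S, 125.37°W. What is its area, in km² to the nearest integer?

1303249 km²

Side lengths (central angles): a = 0.5903, b = 0.8847, c = 0.4227 rad; semiperimeter s = 0.9489.
By l'Huilier's theorem, tan(E/4) = √[tan(s/2) tan((s−a)/2) tan((s−b)/2) tan((s−c)/2)], giving spherical excess E = 0.1134 rad.
Area = E·R² = 0.1134 × (3389.5)² ≈ 1303249 km².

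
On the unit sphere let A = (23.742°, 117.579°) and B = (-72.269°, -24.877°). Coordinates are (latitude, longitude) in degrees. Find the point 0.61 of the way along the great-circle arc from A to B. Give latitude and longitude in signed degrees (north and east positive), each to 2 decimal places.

-51.52°, 96.13°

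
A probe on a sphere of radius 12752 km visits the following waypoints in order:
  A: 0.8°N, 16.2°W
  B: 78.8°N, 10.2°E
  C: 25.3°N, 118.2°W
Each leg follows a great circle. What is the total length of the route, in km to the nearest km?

Leg A→B: central angle 1.3820 rad, distance 17623.5 km.
Leg B→C: central angle 1.2555 rad, distance 16009.5 km.
Total: 17623.5 + 16009.5 ≈ 33633 km.

33633 km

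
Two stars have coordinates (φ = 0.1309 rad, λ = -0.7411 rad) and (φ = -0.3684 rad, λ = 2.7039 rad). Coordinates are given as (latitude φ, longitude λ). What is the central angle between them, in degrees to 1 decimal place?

With latitudes φ₁ = 7.500°, φ₂ = -21.108° and longitude difference Δλ = -162.616°:
cos c = sin φ₁ sin φ₂ + cos φ₁ cos φ₂ cos Δλ = (0.1305)(-0.3601) + (0.9914)(0.9329)(-0.9543) = -0.92968,
so c = arccos(-0.92968) = 2.76435 rad.
So the angular separation is 158.4°.

158.4°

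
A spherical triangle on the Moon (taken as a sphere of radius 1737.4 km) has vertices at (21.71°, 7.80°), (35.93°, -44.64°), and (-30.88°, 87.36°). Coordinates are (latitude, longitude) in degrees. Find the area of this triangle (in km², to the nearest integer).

Side lengths (central angles): a = 2.4437, b = 1.6162, c = 0.8289 rad; semiperimeter s = 2.4444.
By l'Huilier's theorem, tan(E/4) = √[tan(s/2) tan((s−a)/2) tan((s−b)/2) tan((s−c)/2)], giving spherical excess E = 0.0855 rad.
Area = E·R² = 0.0855 × (1737.4)² ≈ 258124 km².

258124 km²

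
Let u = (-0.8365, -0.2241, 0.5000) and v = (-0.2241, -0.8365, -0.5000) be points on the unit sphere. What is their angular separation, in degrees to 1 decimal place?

82.8°

u·v = 0.1249; |u| = 1.0000, |v| = 1.0000.
cos θ = (u·v)/(|u||v|) = 0.1249, so θ = 82.8°.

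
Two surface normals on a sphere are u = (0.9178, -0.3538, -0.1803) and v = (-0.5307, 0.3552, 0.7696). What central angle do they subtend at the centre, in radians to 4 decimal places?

2.4211 rad

u·v = -0.7515; |u| = 1.0000, |v| = 1.0000.
cos θ = (u·v)/(|u||v|) = -0.7515, so θ = 2.4211 rad.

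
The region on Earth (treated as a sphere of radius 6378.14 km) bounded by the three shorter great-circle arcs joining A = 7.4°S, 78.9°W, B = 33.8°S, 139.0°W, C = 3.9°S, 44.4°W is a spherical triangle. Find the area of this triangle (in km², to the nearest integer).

Side lengths (central angles): a = 1.5995, b = 0.6021, c = 1.0674 rad; semiperimeter s = 1.6345.
By l'Huilier's theorem, tan(E/4) = √[tan(s/2) tan((s−a)/2) tan((s−b)/2) tan((s−c)/2)], giving spherical excess E = 0.2220 rad.
Area = E·R² = 0.2220 × (6378.14)² ≈ 9031215 km².

9031215 km²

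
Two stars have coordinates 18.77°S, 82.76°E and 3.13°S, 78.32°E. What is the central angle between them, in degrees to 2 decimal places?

16.23°

With latitudes φ₁ = -18.770°, φ₂ = -3.130° and longitude difference Δλ = -4.440°:
cos c = sin φ₁ sin φ₂ + cos φ₁ cos φ₂ cos Δλ = (-0.3218)(-0.0546) + (0.9468)(0.9985)(0.9970) = 0.96014,
so c = arccos(0.96014) = 0.28330 rad.
So the angular separation is 16.23°.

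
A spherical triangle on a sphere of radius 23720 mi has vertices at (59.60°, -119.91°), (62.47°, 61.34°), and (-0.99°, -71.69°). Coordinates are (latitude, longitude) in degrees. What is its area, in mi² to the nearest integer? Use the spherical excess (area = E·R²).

Side lengths (central angles): a = 1.9078, b = 1.2427, c = 1.0110 rad; semiperimeter s = 2.0808.
By l'Huilier's theorem, tan(E/4) = √[tan(s/2) tan((s−a)/2) tan((s−b)/2) tan((s−c)/2)], giving spherical excess E = 0.7800 rad.
Area = E·R² = 0.7800 × (23720)² ≈ 438871562 mi².

438871562 mi²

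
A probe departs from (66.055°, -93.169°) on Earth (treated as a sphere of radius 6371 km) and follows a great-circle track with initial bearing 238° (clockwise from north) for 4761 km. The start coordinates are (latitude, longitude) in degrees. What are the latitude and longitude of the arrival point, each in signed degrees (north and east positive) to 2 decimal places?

Angular distance δ = d/R = 4761/6371 = 0.74729 rad; initial bearing θ = 4.1539 rad.
sin φ₂ = sin φ₁ cos δ + cos φ₁ sin δ cos θ = (0.9139)(0.7335) + (0.4059)(0.6797)(-0.5299) = 0.5242, so φ₂ = 31.62°.
Δλ = atan2(sin θ sin δ cos φ₁, cos δ − sin φ₁ sin φ₂) = atan2(-0.2339, 0.2544) = -42.597°.
λ₂ = -93.169° − 42.597° = -135.77°.

31.62°, -135.77°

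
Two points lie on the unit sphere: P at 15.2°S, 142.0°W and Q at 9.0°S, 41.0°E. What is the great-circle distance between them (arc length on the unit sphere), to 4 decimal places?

2.7160

Let φ₁ = -0.2653 rad, φ₂ = -0.1571 rad, and Δλ = -3.0892 rad.
cos c = sin φ₁ sin φ₂ + cos φ₁ cos φ₂ cos Δλ = (-0.2622)(-0.1564) + (0.9650)(0.9877)(-0.9986) = -0.91081,
so c = arccos(-0.91081) = 2.71605 rad.
On the unit sphere the arc length equals the central angle: 2.7160.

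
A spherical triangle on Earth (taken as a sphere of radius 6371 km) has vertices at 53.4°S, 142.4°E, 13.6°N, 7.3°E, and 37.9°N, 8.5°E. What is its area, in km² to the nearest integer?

Side lengths (central angles): a = 0.4245, b = 2.5311, c = 2.2134 rad; semiperimeter s = 2.5845.
By l'Huilier's theorem, tan(E/4) = √[tan(s/2) tan((s−a)/2) tan((s−b)/2) tan((s−c)/2)], giving spherical excess E = 0.7166 rad.
Area = E·R² = 0.7166 × (6371)² ≈ 29087217 km².

29087217 km²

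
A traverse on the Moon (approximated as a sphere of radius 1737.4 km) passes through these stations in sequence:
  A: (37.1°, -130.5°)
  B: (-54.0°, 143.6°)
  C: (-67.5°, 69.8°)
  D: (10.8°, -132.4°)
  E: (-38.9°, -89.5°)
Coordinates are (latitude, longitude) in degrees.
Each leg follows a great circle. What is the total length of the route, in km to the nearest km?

10252 km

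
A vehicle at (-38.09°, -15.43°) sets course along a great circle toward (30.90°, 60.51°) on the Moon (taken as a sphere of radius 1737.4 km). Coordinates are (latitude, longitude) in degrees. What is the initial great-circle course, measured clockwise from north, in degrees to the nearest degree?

Δλ = 75.940° = 1.3254 rad.
y = sin Δλ · cos φ₂ = (0.9700)(0.8581) = 0.8324
x = cos φ₁ sin φ₂ − sin φ₁ cos φ₂ cos Δλ = (0.7870)(0.5135) − (-0.6169)(0.8581)(0.2429) = 0.5328
θ = atan2(y, x) = 57.38°, so the bearing is 57°.

57°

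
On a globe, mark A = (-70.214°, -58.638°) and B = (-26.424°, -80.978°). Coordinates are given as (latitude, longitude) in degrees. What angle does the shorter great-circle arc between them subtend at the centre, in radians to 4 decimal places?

Let φ₁ = -1.2255 rad, φ₂ = -0.4612 rad, and Δλ = -0.3899 rad.
cos c = sin φ₁ sin φ₂ + cos φ₁ cos φ₂ cos Δλ = (-0.9410)(-0.4450) + (0.3385)(0.8955)(0.9249) = 0.69913,
so c = arccos(0.69913) = 0.79662 rad.
So the angular separation is 0.7966 rad.

0.7966 rad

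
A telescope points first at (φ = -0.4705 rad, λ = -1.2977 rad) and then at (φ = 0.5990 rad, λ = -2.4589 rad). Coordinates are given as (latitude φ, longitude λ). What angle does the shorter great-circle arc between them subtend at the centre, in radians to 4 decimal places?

Let φ₁ = -0.4705 rad, φ₂ = 0.5990 rad, and Δλ = -1.1612 rad.
Haversine: a = sin²(Δφ/2) + cos φ₁ cos φ₂ sin²(Δλ/2) = 0.2597 + (0.8913)(0.8259)(0.3009) = 0.48121.
Central angle c = 2·arcsin(√a) = 1.53322 rad.
So the angular separation is 1.5332 rad.

1.5332 rad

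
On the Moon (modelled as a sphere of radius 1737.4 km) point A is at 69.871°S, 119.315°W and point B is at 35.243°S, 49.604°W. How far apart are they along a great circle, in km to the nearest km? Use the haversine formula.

With latitudes φ₁ = -69.871°, φ₂ = -35.243° and longitude difference Δλ = 69.711°:
Haversine: a = sin²(Δφ/2) + cos φ₁ cos φ₂ sin²(Δλ/2) = 0.0886 + (0.3441)(0.8167)(0.3266) = 0.18037.
Central angle c = 2·arcsin(√a) = 0.87726 rad.
Distance = R·c = 1737.4 × 0.8773 ≈ 1524 km.

1524 km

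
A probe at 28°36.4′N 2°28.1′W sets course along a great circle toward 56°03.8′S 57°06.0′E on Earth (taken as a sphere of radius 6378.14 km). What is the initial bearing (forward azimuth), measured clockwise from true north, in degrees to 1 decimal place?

With φ₁ = 0.4993, φ₂ = -0.9785, Δλ = 1.0397 rad, the forward-azimuth formula gives
θ = atan2( sin Δλ cos φ₂ , cos φ₁ sin φ₂ − sin φ₁ cos φ₂ cos Δλ ) = atan2(0.4814, -0.8638) = 150.87°.
So the initial bearing is 150.9°.

150.9°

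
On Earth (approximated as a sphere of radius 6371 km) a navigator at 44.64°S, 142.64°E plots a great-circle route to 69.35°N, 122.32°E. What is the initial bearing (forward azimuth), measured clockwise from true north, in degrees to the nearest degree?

Δλ = -20.320° = -0.3547 rad.
y = sin Δλ · cos φ₂ = (-0.3473)(0.3527) = -0.1225
x = cos φ₁ sin φ₂ − sin φ₁ cos φ₂ cos Δλ = (0.7115)(0.9358) − (-0.7026)(0.3527)(0.9378) = 0.8982
θ = atan2(y, x) = -7.76°; adding 360° gives 352°.

352°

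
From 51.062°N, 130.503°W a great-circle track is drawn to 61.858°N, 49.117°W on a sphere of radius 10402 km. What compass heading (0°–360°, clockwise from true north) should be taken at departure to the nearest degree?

43°

Δλ = 81.386° = 1.4205 rad.
y = sin Δλ · cos φ₂ = (0.9887)(0.4717) = 0.4663
x = cos φ₁ sin φ₂ − sin φ₁ cos φ₂ cos Δλ = (0.6285)(0.8818) − (0.7778)(0.4717)(0.1498) = 0.4992
θ = atan2(y, x) = 43.05°, so the bearing is 43°.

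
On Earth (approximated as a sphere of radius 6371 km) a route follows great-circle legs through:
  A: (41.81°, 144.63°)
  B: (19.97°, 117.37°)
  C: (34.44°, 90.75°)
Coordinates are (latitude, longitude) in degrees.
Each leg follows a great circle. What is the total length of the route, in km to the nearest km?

6600 km

Leg A→B: central angle 0.5540 rad, distance 3529.6 km.
Leg B→C: central angle 0.4819 rad, distance 3070.2 km.
Total: 3529.6 + 3070.2 ≈ 6600 km.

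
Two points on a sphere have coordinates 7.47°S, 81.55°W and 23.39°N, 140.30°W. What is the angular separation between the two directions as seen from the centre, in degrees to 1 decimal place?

Let φ₁ = -0.1304 rad, φ₂ = 0.4082 rad, and Δλ = -1.0254 rad.
cos c = sin φ₁ sin φ₂ + cos φ₁ cos φ₂ cos Δλ = (-0.1300)(0.3970) + (0.9915)(0.9178)(0.5188) = 0.42049,
so c = arccos(0.42049) = 1.13681 rad.
So the angular separation is 65.1°.

65.1°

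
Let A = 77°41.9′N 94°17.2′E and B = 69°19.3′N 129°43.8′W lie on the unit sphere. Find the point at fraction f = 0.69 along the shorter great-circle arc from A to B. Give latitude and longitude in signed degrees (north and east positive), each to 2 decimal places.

78.11°, -143.19°

The central angle between A and B is δ = 0.5355 rad.
With f = 0.69, the slerp weights are sin((1−f)δ)/sin δ = 0.3238 and sin(fδ)/sin δ = 0.7078.
Weighted sum of the unit vectors: (0.3238)·(-0.0159,0.2125,0.9770) + (0.7078)·(-0.2257,-0.2716,0.9356) = (-0.1649, -0.1234, 0.9786).
Converting back: φ = atan2(z, √(x²+y²)) = 78.11°, λ = atan2(y, x) = -143.19°.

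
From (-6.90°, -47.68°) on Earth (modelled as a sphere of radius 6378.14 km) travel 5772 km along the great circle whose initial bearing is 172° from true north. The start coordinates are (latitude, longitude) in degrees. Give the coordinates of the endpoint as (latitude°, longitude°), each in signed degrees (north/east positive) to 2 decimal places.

Angular distance δ = d/R = 5772/6378.14 = 0.90497 rad; initial bearing θ = 3.0020 rad.
sin φ₂ = sin φ₁ cos δ + cos φ₁ sin δ cos θ = (-0.1201)(0.6177) + (0.9928)(0.7864)(-0.9903) = -0.8473, so φ₂ = -57.92°.
Δλ = atan2(sin θ sin δ cos φ₁, cos δ − sin φ₁ sin φ₂) = atan2(0.1087, 0.5159) = 11.893°.
λ₂ = -47.680° + 11.893° = -35.79°.

-57.92°, -35.79°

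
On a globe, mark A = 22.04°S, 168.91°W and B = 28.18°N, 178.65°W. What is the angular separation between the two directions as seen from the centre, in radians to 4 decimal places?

0.8917 rad

Let φ₁ = -0.3847 rad, φ₂ = 0.4918 rad, and Δλ = -0.1700 rad.
cos c = sin φ₁ sin φ₂ + cos φ₁ cos φ₂ cos Δλ = (-0.3753)(0.4722) + (0.9269)(0.8815)(0.9856) = 0.62806,
so c = arccos(0.62806) = 0.89173 rad.
So the angular separation is 0.8917 rad.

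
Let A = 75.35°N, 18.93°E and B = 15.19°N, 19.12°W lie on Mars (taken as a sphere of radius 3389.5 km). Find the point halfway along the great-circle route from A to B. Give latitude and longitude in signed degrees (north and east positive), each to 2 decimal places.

Central angle δ = 1.1088 rad. Interpolating on the sphere with fraction f = 0.5:
P = [sin((1−f)δ)·A + sin(fδ)·B] / sin δ = 0.5881·A + 0.5881·B in Cartesian coordinates,
giving P = (0.6769, -0.1376, 0.7231), i.e. latitude 46.31°, longitude -11.49°.

46.31°, -11.49°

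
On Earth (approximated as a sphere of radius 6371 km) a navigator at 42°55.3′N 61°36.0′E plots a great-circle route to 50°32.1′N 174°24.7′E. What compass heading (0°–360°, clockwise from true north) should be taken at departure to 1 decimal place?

38.6°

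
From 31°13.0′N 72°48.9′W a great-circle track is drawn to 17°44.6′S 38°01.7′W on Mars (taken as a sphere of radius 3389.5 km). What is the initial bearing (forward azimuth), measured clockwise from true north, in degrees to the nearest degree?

141°

With φ₁ = 0.5448, φ₂ = -0.3097, Δλ = 0.6071 rad, the forward-azimuth formula gives
θ = atan2( sin Δλ cos φ₂ , cos φ₁ sin φ₂ − sin φ₁ cos φ₂ cos Δλ ) = atan2(0.5434, -0.6660) = 140.79°.
So the initial bearing is 141°.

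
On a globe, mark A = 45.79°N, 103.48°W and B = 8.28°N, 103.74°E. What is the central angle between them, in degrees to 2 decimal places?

With latitudes φ₁ = 45.790°, φ₂ = 8.280° and longitude difference Δλ = -152.780°:
Haversine: a = sin²(Δφ/2) + cos φ₁ cos φ₂ sin²(Δλ/2) = 0.1034 + (0.6973)(0.9896)(0.9446) = 0.75519.
Central angle c = 2·arcsin(√a) = 2.10642 rad.
So the angular separation is 120.69°.

120.69°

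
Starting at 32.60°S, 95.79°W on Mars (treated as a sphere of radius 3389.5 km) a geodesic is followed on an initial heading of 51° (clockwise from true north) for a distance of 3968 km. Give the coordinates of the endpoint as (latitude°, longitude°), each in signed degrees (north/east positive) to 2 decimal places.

Angular distance δ = d/R = 3968/3389.5 = 1.17067 rad; initial bearing θ = 0.8901 rad.
sin φ₂ = sin φ₁ cos δ + cos φ₁ sin δ cos θ = (-0.5388)(0.3895) + (0.8425)(0.9210)(0.6293) = 0.2784, so φ₂ = 16.17°.
Δλ = atan2(sin θ sin δ cos φ₁, cos δ − sin φ₁ sin φ₂) = atan2(0.6030, 0.5395) = 48.179°.
λ₂ = -95.790° + 48.179° = -47.61°.

16.17°, -47.61°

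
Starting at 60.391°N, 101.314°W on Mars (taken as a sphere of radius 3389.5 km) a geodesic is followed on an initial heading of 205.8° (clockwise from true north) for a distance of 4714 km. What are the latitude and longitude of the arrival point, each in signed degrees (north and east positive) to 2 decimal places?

Angular distance δ = d/R = 4714/3389.5 = 1.39077 rad; initial bearing θ = 3.5919 rad.
sin φ₂ = sin φ₁ cos δ + cos φ₁ sin δ cos θ = (0.8694)(0.1791) + (0.4941)(0.9838)(-0.9003) = -0.2820, so φ₂ = -16.38°.
Δλ = atan2(sin θ sin δ cos φ₁, cos δ − sin φ₁ sin φ₂) = atan2(-0.2116, 0.4242) = -26.507°.
λ₂ = -101.314° − 26.507° = -127.82°.

-16.38°, -127.82°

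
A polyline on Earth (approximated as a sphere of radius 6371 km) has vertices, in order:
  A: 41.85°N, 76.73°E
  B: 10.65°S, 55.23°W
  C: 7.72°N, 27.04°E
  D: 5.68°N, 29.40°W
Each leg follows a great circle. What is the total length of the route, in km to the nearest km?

Leg A→B: central angle 2.2304 rad, distance 14209.6 km.
Leg B→C: central angle 1.4644 rad, distance 9329.9 km.
Leg C→D: central angle 0.9783 rad, distance 6233.0 km.
Total: 14209.6 + 9329.9 + 6233.0 ≈ 29772 km.

29772 km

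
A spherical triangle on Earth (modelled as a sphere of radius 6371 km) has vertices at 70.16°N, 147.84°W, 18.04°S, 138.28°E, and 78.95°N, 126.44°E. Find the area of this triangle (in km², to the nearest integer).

17935203 km²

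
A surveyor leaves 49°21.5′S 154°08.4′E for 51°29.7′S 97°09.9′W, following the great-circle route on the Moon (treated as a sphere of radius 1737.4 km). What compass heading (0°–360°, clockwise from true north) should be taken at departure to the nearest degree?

138°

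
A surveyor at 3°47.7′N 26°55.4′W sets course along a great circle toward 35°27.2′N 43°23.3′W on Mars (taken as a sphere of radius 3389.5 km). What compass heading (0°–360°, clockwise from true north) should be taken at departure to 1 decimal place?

336.3°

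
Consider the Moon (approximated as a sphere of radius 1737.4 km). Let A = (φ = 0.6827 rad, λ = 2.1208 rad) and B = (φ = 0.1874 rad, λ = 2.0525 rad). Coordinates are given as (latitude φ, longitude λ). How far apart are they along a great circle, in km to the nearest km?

In radians: φ₁ = 0.6827, φ₂ = 0.1874, Δλ = -3.913° = -0.0683 rad.
Haversine: a = sin²(Δφ/2) + cos φ₁ cos φ₂ sin²(Δλ/2) = 0.0601 + (0.7759)(0.9825)(0.0012) = 0.06098.
Central angle c = 2·arcsin(√a) = 0.49903 rad.
Distance = R·c = 1737.4 × 0.4990 ≈ 867 km.

867 km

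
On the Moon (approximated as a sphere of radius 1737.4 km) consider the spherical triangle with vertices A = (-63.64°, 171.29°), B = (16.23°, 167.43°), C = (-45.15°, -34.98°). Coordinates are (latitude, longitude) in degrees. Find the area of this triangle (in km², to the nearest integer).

2054471 km²

Side lengths (central angles): a = 2.5395, b = 1.2085, c = 1.3950 rad; semiperimeter s = 2.5715.
By l'Huilier's theorem, tan(E/4) = √[tan(s/2) tan((s−a)/2) tan((s−b)/2) tan((s−c)/2)], giving spherical excess E = 0.6806 rad.
Area = E·R² = 0.6806 × (1737.4)² ≈ 2054471 km².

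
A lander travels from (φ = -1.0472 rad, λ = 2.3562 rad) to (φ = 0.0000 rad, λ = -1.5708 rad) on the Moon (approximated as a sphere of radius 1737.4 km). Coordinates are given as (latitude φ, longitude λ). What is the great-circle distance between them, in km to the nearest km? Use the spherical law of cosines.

3357 km

In radians: φ₁ = -1.0472, φ₂ = 0.0000, Δλ = 134.999° = 2.3562 rad.
cos c = sin φ₁ sin φ₂ + cos φ₁ cos φ₂ cos Δλ = (-0.8660)(0.0000) + (0.5000)(1.0000)(-0.7071) = -0.35355,
so c = arccos(-0.35355) = 1.93216 rad.
Distance = R·c = 1737.4 × 1.9322 ≈ 3357 km.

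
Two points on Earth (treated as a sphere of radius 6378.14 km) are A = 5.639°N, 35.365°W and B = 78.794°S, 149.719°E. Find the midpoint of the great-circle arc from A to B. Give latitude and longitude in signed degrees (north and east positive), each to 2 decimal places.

The central angle between A and B is δ = 1.8640 rad.
With f = 0.5, the slerp weights are sin((1−f)δ)/sin δ = 0.8386 and sin(fδ)/sin δ = 0.8386.
Weighted sum of the unit vectors: (0.8386)·(0.8115,-0.5760,0.0983) + (0.8386)·(-0.1678,0.0980,-0.9809) = (0.5398, -0.4008, -0.7402).
Converting back: φ = atan2(z, √(x²+y²)) = -47.75°, λ = atan2(y, x) = -36.60°.

-47.75°, -36.60°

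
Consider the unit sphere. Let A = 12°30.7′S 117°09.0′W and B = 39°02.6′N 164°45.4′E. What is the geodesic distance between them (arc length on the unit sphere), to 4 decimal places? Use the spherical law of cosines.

1.5508

Let φ₁ = -0.2184 rad, φ₂ = 0.6814 rad, and Δλ = -1.3630 rad.
cos c = sin φ₁ sin φ₂ + cos φ₁ cos φ₂ cos Δλ = (-0.2166)(0.6299) + (0.9763)(0.7767)(0.2063) = 0.01997,
so c = arccos(0.01997) = 1.55082 rad.
On the unit sphere the arc length equals the central angle: 1.5508.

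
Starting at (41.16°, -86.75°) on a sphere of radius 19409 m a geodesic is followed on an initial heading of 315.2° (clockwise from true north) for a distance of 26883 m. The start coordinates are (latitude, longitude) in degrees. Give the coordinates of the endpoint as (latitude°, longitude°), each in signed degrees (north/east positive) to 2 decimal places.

Angular distance δ = d/R = 26883/19409 = 1.38508 rad; initial bearing θ = 5.5013 rad.
sin φ₂ = sin φ₁ cos δ + cos φ₁ sin δ cos θ = (0.6582)(0.1847) + (0.7529)(0.9828)(0.7096) = 0.6466, so φ₂ = 40.28°.
Δλ = atan2(sin θ sin δ cos φ₁, cos δ − sin φ₁ sin φ₂) = atan2(-0.5214, -0.2409) = -114.798°.
λ₂ = -86.750° − 114.798° = -201.55° → 158.45° after wrapping to (−180°, 180°].

40.28°, 158.45°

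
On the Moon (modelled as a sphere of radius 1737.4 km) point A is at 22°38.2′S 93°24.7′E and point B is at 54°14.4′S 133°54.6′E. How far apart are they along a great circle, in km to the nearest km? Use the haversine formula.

1326 km

Let φ₁ = -0.3951 rad, φ₂ = -0.9467 rad, and Δλ = 0.7068 rad.
Haversine: a = sin²(Δφ/2) + cos φ₁ cos φ₂ sin²(Δλ/2) = 0.0742 + (0.9230)(0.5844)(0.1198) = 0.13876.
Central angle c = 2·arcsin(√a) = 0.76342 rad.
Distance = R·c = 1737.4 × 0.7634 ≈ 1326 km.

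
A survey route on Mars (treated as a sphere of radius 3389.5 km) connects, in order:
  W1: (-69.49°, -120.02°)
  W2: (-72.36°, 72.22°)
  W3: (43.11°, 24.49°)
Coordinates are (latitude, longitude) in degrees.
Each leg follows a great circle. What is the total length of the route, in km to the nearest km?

9352 km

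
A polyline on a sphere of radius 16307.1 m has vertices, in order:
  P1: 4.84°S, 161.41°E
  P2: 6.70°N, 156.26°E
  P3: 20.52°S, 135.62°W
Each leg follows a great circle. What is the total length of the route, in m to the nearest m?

Leg P1→P2: central angle 0.2205 rad, distance 3595.6 m.
Leg P2→P3: central angle 1.2601 rad, distance 20548.3 m.
Total: 3595.6 + 20548.3 ≈ 24144 m.

24144 m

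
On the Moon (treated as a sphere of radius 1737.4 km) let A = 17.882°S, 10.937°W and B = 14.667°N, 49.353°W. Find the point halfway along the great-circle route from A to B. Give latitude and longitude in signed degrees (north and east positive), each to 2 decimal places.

Central angle δ = 0.8716 rad. Interpolating on the sphere with fraction f = 0.5:
P = [sin((1−f)δ)·A + sin(fδ)·B] / sin δ = 0.5515·A + 0.5515·B in Cartesian coordinates,
giving P = (0.8629, -0.5044, -0.0297), i.e. latitude -1.70°, longitude -30.31°.

-1.70°, -30.31°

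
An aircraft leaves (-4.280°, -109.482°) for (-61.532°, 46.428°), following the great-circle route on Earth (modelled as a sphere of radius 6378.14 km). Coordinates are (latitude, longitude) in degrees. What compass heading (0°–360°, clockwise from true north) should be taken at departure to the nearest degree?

168°

With φ₁ = -0.0747, φ₂ = -1.0739, Δλ = 2.7211 rad, the forward-azimuth formula gives
θ = atan2( sin Δλ cos φ₂ , cos φ₁ sin φ₂ − sin φ₁ cos φ₂ cos Δλ ) = atan2(0.1946, -0.9091) = 167.92°.
So the initial bearing is 168°.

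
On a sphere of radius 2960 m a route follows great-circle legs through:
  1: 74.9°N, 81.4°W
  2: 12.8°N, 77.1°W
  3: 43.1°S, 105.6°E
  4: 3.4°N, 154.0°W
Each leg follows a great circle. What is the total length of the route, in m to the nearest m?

16101 m

Leg 1→2: central angle 1.0847 rad, distance 3210.6 m.
Leg 2→3: central angle 2.6112 rad, distance 7729.1 m.
Leg 3→4: central angle 1.7438 rad, distance 5161.5 m.
Total: 3210.6 + 7729.1 + 5161.5 ≈ 16101 m.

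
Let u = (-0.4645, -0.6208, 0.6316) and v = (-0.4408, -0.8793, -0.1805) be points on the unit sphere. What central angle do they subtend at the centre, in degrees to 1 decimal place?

50.5°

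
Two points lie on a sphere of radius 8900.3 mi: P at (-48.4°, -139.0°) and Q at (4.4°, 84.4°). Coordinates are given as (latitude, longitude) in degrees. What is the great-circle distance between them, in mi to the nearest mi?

19040 mi

In radians: φ₁ = -0.8447, φ₂ = 0.0768, Δλ = -136.600° = -2.3841 rad.
cos c = sin φ₁ sin φ₂ + cos φ₁ cos φ₂ cos Δλ = (-0.7478)(0.0767) + (0.6639)(0.9971)(-0.7266) = -0.53834,
so c = arccos(-0.53834) = 2.13926 rad.
Distance = R·c = 8900.3 × 2.1393 ≈ 19040 mi.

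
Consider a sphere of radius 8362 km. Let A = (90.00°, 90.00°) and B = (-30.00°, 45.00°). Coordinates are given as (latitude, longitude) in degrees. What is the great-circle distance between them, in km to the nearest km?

17513 km

Let φ₁ = 1.5708 rad, φ₂ = -0.5236 rad, and Δλ = -0.7854 rad.
Haversine: a = sin²(Δφ/2) + cos φ₁ cos φ₂ sin²(Δλ/2) = 0.7500 + (0.0000)(0.8660)(0.1464) = 0.75000.
Central angle c = 2·arcsin(√a) = 2.09440 rad.
Distance = R·c = 8362 × 2.0944 ≈ 17513 km.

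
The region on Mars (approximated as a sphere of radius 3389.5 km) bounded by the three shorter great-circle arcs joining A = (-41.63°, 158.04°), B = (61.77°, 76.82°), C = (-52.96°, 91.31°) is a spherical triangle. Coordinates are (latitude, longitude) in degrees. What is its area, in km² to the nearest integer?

15437117 km²

Side lengths (central angles): a = 2.0124, b = 0.7839, c = 2.1310 rad; semiperimeter s = 2.4637.
By l'Huilier's theorem, tan(E/4) = √[tan(s/2) tan((s−a)/2) tan((s−b)/2) tan((s−c)/2)], giving spherical excess E = 1.3437 rad.
Area = E·R² = 1.3437 × (3389.5)² ≈ 15437117 km².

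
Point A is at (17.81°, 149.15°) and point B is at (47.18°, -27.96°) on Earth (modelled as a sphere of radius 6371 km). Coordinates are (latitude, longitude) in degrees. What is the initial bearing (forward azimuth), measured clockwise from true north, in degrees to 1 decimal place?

357.8°

With φ₁ = 0.3108, φ₂ = 0.8234, Δλ = -3.0912 rad, the forward-azimuth formula gives
θ = atan2( sin Δλ cos φ₂ , cos φ₁ sin φ₂ − sin φ₁ cos φ₂ cos Δλ ) = atan2(-0.0343, 0.9060) = -2.17°.
Adding 360° brings this into [0°, 360°): 357.8°.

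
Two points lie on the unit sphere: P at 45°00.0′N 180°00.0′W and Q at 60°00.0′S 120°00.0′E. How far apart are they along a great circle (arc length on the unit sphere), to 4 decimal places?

With latitudes φ₁ = 45.000°, φ₂ = -60.000° and longitude difference Δλ = -60.000°:
Haversine: a = sin²(Δφ/2) + cos φ₁ cos φ₂ sin²(Δλ/2) = 0.6294 + (0.7071)(0.5000)(0.2500) = 0.71780.
Central angle c = 2·arcsin(√a) = 2.02150 rad.
On the unit sphere the arc length equals the central angle: 2.0215.

2.0215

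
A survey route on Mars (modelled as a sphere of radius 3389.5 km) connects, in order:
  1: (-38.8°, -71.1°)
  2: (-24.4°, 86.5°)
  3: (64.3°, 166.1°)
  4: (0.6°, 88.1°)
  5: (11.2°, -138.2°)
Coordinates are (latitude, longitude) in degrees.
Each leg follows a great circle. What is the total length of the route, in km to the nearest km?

Leg 1→2: central angle 1.9794 rad, distance 6709.2 km.
Leg 2→3: central angle 1.8765 rad, distance 6360.3 km.
Leg 3→4: central angle 1.4710 rad, distance 4986.1 km.
Leg 4→5: central angle 2.3126 rad, distance 7838.7 km.
Total: 6709.2 + 6360.3 + 4986.1 + 7838.7 ≈ 25894 km.

25894 km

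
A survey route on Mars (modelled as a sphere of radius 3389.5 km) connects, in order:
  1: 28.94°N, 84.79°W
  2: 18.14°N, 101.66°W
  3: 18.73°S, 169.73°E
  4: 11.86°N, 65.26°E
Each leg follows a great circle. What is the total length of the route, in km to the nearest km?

13051 km

Leg 1→2: central angle 0.3286 rad, distance 1113.8 km.
Leg 2→3: central angle 1.6490 rad, distance 5589.3 km.
Leg 3→4: central angle 1.8730 rad, distance 6348.4 km.
Total: 1113.8 + 5589.3 + 6348.4 ≈ 13051 km.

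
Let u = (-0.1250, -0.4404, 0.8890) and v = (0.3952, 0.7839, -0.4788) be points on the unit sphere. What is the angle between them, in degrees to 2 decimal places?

u·v = -0.8203; |u| = 0.9999, |v| = 1.0000.
cos θ = (u·v)/(|u||v|) = -0.8204, so θ = 145.12°.

145.12°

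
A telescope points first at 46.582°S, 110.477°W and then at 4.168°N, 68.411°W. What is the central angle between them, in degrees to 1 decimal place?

With latitudes φ₁ = -46.582°, φ₂ = 4.168° and longitude difference Δλ = 42.066°:
cos c = sin φ₁ sin φ₂ + cos φ₁ cos φ₂ cos Δλ = (-0.7264)(0.0727) + (0.6873)(0.9974)(0.7424) = 0.45610,
so c = arccos(0.45610) = 1.09719 rad.
So the angular separation is 62.9°.

62.9°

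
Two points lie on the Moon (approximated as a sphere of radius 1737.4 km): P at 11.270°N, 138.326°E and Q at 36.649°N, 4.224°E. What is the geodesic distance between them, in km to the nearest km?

3503 km

Let φ₁ = 0.1967 rad, φ₂ = 0.6396 rad, and Δλ = -2.3405 rad.
Haversine: a = sin²(Δφ/2) + cos φ₁ cos φ₂ sin²(Δλ/2) = 0.0483 + (0.9807)(0.8023)(0.8480) = 0.71547.
Central angle c = 2·arcsin(√a) = 2.01632 rad.
Distance = R·c = 1737.4 × 2.0163 ≈ 3503 km.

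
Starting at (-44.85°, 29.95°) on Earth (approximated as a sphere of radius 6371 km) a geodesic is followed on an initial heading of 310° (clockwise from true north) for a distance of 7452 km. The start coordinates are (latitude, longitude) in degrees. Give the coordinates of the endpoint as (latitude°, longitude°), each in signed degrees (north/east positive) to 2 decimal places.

8.29°, -15.50°

Angular distance δ = d/R = 7452/6371 = 1.16968 rad; initial bearing θ = 5.4105 rad.
sin φ₂ = sin φ₁ cos δ + cos φ₁ sin δ cos θ = (-0.7053)(0.3905) + (0.7090)(0.9206)(0.6428) = 0.1442, so φ₂ = 8.29°.
Δλ = atan2(sin θ sin δ cos φ₁, cos δ − sin φ₁ sin φ₂) = atan2(-0.5000, 0.4921) = -45.454°.
λ₂ = 29.950° − 45.454° = -15.50°.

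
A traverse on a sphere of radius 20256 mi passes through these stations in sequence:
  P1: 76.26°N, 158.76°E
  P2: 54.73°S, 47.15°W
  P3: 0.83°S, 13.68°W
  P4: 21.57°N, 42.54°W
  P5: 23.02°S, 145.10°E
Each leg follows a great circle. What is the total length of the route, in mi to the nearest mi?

Leg P1→P2: central angle 2.7299 rad, distance 55296.6 mi.
Leg P2→P3: central angle 1.0547 rad, distance 21364.8 mi.
Leg P3→P4: central angle 0.6282 rad, distance 12725.8 mi.
Leg P4→P5: central angle 3.0157 rad, distance 61085.3 mi.
Total: 55296.6 + 21364.8 + 12725.8 + 61085.3 ≈ 150473 mi.

150473 mi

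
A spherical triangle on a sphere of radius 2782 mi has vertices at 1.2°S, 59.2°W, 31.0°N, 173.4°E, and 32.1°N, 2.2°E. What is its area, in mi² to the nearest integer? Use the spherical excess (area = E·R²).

16359471 mi²

Side lengths (central angles): a = 2.0307, b = 1.1655, c = 2.1309 rad; semiperimeter s = 2.6636.
By l'Huilier's theorem, tan(E/4) = √[tan(s/2) tan((s−a)/2) tan((s−b)/2) tan((s−c)/2)], giving spherical excess E = 2.1138 rad.
Area = E·R² = 2.1138 × (2782)² ≈ 16359471 mi².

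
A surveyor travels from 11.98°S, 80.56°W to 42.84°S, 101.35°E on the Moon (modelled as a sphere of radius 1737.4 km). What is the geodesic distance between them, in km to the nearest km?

3795 km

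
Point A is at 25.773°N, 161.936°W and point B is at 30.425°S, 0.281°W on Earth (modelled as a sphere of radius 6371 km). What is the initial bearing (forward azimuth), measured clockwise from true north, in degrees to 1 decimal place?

110.3°

With φ₁ = 0.4498, φ₂ = -0.5310, Δλ = 2.8214 rad, the forward-azimuth formula gives
θ = atan2( sin Δλ cos φ₂ , cos φ₁ sin φ₂ − sin φ₁ cos φ₂ cos Δλ ) = atan2(0.2714, -0.1002) = 110.26°.
So the initial bearing is 110.3°.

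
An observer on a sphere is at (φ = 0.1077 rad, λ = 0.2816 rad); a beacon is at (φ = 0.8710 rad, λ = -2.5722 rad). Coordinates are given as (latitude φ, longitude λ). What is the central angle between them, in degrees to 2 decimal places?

With latitudes φ₁ = 6.171°, φ₂ = 49.905° and longitude difference Δλ = -163.511°:
Haversine: a = sin²(Δφ/2) + cos φ₁ cos φ₂ sin²(Δλ/2) = 0.1387 + (0.9942)(0.6441)(0.9794) = 0.76588.
Central angle c = 2·arcsin(√a) = 2.13148 rad.
So the angular separation is 122.12°.

122.12°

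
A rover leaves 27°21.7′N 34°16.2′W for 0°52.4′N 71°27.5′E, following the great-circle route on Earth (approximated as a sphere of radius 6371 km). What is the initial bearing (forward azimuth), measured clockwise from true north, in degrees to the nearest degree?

82°

With φ₁ = 0.4776, φ₂ = 0.0152, Δλ = 1.8453 rad, the forward-azimuth formula gives
θ = atan2( sin Δλ cos φ₂ , cos φ₁ sin φ₂ − sin φ₁ cos φ₂ cos Δλ ) = atan2(0.9624, 0.1381) = 81.83°.
So the initial bearing is 82°.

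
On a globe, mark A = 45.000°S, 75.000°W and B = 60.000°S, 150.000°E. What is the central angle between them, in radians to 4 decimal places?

1.2000 rad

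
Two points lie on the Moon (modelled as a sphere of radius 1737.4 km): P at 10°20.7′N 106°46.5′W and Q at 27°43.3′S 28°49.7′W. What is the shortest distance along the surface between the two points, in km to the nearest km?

With latitudes φ₁ = 10.345°, φ₂ = -27.722° and longitude difference Δλ = 77.947°:
cos c = sin φ₁ sin φ₂ + cos φ₁ cos φ₂ cos Δλ = (0.1796)(-0.4652) + (0.9837)(0.8852)(0.2088) = 0.09831,
so c = arccos(0.09831) = 1.47232 rad.
Distance = R·c = 1737.4 × 1.4723 ≈ 2558 km.

2558 km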